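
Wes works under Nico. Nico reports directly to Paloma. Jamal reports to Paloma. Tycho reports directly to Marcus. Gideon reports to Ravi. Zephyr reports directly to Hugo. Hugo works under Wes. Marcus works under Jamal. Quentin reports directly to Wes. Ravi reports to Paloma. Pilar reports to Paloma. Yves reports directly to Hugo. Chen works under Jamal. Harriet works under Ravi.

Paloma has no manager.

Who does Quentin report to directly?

Quentin reports directly to Wes.

Wes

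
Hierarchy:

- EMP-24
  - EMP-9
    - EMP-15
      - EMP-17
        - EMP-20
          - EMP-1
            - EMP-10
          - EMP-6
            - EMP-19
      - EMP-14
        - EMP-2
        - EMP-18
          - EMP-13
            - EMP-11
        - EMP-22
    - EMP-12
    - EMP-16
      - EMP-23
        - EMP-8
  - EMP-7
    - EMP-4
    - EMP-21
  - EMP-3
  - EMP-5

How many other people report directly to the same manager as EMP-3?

EMP-3 reports to EMP-24. EMP-24's other direct reports are EMP-9, EMP-7, EMP-5 — 3 peers.

3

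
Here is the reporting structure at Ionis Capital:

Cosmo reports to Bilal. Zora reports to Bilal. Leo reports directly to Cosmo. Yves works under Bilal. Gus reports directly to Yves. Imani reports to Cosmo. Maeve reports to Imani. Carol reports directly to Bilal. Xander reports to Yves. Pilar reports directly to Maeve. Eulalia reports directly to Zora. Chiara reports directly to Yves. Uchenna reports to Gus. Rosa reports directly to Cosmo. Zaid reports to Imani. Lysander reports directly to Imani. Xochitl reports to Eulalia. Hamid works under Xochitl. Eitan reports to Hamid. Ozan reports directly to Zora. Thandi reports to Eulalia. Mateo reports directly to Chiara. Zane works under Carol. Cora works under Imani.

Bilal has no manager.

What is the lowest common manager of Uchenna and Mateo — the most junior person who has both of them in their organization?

Uchenna's chain of managers is Gus, Yves, Bilal. Mateo's chain of managers is Chiara, Yves, Bilal. The first manager that appears in both chains is Yves.

Yves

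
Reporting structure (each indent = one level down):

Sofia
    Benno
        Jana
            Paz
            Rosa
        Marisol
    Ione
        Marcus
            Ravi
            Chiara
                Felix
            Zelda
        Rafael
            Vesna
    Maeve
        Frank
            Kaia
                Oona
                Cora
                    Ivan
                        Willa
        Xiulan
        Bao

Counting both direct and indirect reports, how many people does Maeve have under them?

8

Maeve directly manages Frank, Xiulan, Bao. Under Frank: Kaia, Cora, Ivan, Willa, Oona (5). Xiulan has no reports. Bao has no reports. So Maeve's organization is 3 direct reports plus everyone under them: 6 + 1 + 1 = 8.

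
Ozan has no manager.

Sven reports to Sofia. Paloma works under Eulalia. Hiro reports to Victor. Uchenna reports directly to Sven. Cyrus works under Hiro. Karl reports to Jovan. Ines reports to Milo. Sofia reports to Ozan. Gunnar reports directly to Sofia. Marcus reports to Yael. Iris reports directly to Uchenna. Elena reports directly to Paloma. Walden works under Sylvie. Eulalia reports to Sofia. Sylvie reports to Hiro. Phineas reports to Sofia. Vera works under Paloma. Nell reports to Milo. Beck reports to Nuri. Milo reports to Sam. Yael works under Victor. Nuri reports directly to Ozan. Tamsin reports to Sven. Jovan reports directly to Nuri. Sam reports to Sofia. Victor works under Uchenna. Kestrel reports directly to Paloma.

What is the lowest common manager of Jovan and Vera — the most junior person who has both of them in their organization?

Jovan's chain of managers is Nuri, Ozan. Vera's chain of managers is Paloma, Eulalia, Sofia, Ozan. The first manager that appears in both chains is Ozan.

Ozan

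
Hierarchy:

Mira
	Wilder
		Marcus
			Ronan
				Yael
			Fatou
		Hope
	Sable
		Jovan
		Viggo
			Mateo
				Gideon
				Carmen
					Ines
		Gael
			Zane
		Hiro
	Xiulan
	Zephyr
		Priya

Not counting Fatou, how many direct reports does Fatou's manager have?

1

Fatou reports to Marcus. Marcus's other direct reports are Ronan — 1 peer.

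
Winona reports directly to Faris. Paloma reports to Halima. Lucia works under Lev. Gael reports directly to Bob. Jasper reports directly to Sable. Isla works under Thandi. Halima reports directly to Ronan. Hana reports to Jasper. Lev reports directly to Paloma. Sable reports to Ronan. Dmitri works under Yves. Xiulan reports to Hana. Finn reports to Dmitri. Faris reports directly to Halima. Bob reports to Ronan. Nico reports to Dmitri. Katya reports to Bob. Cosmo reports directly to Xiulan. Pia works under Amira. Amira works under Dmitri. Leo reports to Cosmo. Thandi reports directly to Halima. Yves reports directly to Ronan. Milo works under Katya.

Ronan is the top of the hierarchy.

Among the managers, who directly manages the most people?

Direct-report counts: Ronan has 4; Yves has 1; Dmitri has 3; Amira has 1; Sable has 1; Jasper has 1; Hana has 1; Xiulan has 1; Cosmo has 1; Bob has 2; Katya has 1; Halima has 3; Paloma has 1; Lev has 1; Faris has 1; Thandi has 1. The largest is 4, held by Ronan.

Ronan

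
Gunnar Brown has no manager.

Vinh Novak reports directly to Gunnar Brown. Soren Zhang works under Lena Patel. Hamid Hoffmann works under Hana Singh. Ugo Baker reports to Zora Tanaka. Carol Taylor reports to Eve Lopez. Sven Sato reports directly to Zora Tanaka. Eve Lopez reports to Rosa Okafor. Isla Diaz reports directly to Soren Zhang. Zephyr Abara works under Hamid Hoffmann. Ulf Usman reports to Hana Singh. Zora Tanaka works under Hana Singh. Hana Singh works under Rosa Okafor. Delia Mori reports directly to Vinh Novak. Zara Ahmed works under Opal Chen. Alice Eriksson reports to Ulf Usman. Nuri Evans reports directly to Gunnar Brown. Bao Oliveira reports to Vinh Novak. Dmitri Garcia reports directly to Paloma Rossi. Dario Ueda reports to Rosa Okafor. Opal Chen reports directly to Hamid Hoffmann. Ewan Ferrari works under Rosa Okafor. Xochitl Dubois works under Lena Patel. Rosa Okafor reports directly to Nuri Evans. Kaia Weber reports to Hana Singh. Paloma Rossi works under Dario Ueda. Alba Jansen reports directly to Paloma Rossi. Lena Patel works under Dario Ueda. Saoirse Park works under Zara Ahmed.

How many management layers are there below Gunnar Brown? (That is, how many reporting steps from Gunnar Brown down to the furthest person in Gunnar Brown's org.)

The longest chain under Gunnar Brown runs Gunnar Brown → Nuri Evans → Rosa Okafor → Hana Singh → Hamid Hoffmann → Opal Chen → Zara Ahmed → Saoirse Park, which is 7 levels below Gunnar Brown.

7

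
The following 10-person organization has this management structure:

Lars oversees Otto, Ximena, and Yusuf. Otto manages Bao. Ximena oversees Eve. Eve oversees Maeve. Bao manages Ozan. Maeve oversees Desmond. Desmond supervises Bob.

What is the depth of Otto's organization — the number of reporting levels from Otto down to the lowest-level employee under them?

The longest chain under Otto runs Otto → Bao → Ozan, which is 2 levels below Otto.

2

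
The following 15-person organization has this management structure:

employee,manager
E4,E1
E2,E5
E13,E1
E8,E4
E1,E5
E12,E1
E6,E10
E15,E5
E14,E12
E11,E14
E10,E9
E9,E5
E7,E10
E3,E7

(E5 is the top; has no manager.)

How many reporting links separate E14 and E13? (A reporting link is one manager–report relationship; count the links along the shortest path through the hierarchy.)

3

E14 is 2 levels below E1, and E13 is 1 level below E1 (their lowest common manager). The shortest path runs up from E14 to E1 and back down to E13: 2 + 1 = 3 links.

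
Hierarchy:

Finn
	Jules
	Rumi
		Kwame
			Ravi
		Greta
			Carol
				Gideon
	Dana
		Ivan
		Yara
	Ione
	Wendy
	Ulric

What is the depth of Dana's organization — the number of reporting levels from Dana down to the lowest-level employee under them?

The longest chain under Dana runs Dana → Yara, which is 1 level below Dana.

1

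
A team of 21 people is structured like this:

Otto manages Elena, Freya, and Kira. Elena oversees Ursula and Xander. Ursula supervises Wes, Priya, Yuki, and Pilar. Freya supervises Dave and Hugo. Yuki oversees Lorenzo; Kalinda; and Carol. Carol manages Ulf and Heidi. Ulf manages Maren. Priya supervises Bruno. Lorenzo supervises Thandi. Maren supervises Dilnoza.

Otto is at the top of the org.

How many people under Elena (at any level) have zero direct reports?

8

The people in Elena's organization with no one reporting to them are Xander, Wes, Bruno, Kalinda, Thandi, Dilnoza, Heidi, Pilar. That is 8.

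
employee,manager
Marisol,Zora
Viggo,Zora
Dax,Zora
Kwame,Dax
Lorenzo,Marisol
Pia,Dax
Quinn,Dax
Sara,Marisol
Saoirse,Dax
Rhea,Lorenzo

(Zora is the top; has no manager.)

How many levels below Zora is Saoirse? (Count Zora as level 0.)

2

Chain from Saoirse up to Zora: Saoirse → Dax → Zora. That is 2 steps up, so Saoirse is 2 levels below Zora.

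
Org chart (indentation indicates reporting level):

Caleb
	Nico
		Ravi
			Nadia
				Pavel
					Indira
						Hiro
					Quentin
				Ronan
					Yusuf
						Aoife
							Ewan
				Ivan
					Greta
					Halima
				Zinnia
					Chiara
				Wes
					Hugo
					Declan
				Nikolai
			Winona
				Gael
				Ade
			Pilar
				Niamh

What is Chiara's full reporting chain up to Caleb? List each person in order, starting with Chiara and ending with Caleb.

Chiara reports to Zinnia. Zinnia reports to Nadia. Nadia reports to Ravi. Ravi reports to Nico. Nico reports to Caleb. Caleb is at the top.

Chiara -> Zinnia -> Nadia -> Ravi -> Nico -> Caleb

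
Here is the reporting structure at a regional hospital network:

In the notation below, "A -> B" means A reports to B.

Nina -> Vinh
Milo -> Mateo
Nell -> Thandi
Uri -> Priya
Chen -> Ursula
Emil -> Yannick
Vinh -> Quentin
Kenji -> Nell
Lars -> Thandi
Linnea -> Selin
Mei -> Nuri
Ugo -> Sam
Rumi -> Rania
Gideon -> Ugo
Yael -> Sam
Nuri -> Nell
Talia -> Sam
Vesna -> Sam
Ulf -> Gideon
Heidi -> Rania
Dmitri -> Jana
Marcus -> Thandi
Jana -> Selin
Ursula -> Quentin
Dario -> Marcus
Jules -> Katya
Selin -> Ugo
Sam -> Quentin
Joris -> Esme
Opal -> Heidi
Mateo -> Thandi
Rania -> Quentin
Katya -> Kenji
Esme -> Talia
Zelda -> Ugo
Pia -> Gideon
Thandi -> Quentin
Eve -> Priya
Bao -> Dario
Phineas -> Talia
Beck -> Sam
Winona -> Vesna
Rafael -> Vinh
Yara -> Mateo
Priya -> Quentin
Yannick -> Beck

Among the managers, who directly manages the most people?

Direct-report counts: Quentin has 6; Ursula has 1; Vinh has 2; Rania has 2; Heidi has 1; Priya has 2; Sam has 5; Vesna has 1; Beck has 1; Yannick has 1; Talia has 2; Esme has 1; Ugo has 3; Gideon has 2; Selin has 2; Jana has 1; Thandi has 4; Marcus has 1; Dario has 1; Nell has 2; Nuri has 1; Kenji has 1; Katya has 1; Mateo has 2. The largest is 6, held by Quentin.

Quentin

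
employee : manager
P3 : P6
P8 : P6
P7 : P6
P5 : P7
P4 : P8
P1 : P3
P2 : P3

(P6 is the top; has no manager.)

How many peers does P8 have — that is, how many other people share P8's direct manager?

P8 reports to P6. P6's other direct reports are P3, P7 — 2 peers.

2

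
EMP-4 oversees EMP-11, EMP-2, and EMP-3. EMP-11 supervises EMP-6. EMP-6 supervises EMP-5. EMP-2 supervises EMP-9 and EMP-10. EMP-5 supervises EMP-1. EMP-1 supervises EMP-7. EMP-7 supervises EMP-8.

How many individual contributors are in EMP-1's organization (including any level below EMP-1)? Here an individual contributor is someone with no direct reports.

The only person in EMP-1's organization with no one reporting to them is EMP-8. That is 1.

1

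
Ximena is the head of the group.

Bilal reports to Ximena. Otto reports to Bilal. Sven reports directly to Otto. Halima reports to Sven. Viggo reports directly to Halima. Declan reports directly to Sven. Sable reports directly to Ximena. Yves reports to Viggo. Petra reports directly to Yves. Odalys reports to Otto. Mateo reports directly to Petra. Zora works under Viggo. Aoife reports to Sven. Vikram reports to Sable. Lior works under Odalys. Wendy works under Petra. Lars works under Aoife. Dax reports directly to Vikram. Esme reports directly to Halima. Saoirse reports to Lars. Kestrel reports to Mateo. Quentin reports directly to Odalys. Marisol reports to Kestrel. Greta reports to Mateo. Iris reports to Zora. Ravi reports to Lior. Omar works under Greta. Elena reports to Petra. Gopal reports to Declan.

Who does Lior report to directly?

Lior reports directly to Odalys.

Odalys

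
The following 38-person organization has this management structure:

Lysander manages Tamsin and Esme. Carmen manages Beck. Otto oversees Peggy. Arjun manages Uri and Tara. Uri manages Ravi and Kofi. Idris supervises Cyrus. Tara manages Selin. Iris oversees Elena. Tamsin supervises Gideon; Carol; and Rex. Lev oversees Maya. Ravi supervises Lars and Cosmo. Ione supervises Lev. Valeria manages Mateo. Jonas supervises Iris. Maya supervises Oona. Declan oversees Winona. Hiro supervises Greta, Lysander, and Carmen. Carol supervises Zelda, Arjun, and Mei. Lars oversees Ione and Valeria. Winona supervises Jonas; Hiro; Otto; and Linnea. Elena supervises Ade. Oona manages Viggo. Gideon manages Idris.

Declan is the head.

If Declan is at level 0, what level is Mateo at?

11

Chain from Mateo up to Declan: Mateo → Valeria → Lars → Ravi → Uri → Arjun → Carol → Tamsin → Lysander → Hiro → Winona → Declan. That is 11 steps up, so Mateo is 11 levels below Declan.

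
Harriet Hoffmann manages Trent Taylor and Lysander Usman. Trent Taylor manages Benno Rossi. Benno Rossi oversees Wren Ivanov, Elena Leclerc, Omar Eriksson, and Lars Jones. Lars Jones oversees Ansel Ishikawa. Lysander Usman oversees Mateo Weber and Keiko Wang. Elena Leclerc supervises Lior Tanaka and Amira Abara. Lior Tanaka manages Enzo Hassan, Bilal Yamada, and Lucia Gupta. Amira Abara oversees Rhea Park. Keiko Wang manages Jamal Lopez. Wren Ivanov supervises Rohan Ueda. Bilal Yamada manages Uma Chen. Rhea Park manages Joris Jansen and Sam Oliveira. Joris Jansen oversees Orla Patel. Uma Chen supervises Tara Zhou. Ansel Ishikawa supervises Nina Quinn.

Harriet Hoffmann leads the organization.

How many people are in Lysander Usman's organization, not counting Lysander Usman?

Lysander Usman directly manages Mateo Weber, Keiko Wang. Mateo Weber has no reports. Under Keiko Wang: Jamal Lopez (1). So Lysander Usman's organization is 2 direct reports plus everyone under them: 1 + 2 = 3.

3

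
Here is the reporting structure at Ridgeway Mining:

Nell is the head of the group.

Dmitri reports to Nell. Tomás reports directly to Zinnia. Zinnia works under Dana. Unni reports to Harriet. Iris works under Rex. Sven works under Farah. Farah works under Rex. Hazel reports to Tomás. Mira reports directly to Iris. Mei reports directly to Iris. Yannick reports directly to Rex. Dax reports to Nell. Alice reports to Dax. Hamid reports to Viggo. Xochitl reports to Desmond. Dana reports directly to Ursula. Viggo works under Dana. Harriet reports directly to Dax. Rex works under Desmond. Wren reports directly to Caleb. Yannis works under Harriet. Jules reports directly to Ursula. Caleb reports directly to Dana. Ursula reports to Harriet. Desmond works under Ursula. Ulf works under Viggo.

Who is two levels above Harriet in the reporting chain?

Nell

Harriet reports to Dax, and Dax reports to Nell. So Harriet's skip-level manager is Nell.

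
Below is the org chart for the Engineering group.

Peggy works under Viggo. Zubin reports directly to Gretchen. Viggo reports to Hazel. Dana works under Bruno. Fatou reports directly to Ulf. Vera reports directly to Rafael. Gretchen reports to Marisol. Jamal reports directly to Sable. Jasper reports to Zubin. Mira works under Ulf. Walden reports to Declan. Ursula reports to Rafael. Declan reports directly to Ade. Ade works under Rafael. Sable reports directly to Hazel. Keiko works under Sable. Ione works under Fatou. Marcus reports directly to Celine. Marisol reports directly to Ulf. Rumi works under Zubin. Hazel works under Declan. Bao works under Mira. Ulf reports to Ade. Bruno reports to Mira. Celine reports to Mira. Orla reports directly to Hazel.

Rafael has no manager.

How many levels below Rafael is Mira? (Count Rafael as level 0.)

3

Chain from Mira up to Rafael: Mira → Ulf → Ade → Rafael. That is 3 steps up, so Mira is 3 levels below Rafael.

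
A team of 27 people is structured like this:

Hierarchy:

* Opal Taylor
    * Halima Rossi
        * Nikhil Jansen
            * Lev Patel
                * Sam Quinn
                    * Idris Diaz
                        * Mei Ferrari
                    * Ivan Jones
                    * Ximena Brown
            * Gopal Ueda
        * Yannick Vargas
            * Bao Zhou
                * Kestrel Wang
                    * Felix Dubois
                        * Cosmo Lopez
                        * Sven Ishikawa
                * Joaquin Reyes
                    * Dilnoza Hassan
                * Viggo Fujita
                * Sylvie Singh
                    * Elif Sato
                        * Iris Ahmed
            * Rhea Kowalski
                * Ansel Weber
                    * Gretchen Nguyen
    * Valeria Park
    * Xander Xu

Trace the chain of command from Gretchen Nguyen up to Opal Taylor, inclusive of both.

Gretchen Nguyen reports to Ansel Weber. Ansel Weber reports to Rhea Kowalski. Rhea Kowalski reports to Yannick Vargas. Yannick Vargas reports to Halima Rossi. Halima Rossi reports to Opal Taylor. Opal Taylor is at the top.

Gretchen Nguyen -> Ansel Weber -> Rhea Kowalski -> Yannick Vargas -> Halima Rossi -> Opal Taylor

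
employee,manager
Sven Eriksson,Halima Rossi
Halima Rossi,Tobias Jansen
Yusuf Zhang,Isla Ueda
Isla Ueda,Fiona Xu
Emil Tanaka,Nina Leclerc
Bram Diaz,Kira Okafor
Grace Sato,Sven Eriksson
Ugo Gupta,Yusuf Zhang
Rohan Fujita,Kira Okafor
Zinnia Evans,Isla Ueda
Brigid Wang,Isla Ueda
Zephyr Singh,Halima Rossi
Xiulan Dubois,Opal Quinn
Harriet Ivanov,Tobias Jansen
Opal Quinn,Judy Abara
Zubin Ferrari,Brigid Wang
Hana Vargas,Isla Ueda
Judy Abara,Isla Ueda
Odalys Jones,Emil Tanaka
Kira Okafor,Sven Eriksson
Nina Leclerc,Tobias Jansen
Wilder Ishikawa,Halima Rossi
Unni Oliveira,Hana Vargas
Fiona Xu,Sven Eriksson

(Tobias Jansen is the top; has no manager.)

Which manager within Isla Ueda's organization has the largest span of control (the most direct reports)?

Isla Ueda

Direct-report counts within Isla Ueda's organization: Isla Ueda has 5; Judy Abara has 1; Opal Quinn has 1; Hana Vargas has 1; Brigid Wang has 1; Yusuf Zhang has 1. The largest is 5, held by Isla Ueda.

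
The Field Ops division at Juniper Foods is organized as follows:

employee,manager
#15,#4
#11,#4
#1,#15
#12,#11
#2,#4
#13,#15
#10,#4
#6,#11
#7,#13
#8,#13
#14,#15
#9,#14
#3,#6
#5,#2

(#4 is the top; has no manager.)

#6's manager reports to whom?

#6 reports to #11, and #11 reports to #4. So #6's skip-level manager is #4.

#4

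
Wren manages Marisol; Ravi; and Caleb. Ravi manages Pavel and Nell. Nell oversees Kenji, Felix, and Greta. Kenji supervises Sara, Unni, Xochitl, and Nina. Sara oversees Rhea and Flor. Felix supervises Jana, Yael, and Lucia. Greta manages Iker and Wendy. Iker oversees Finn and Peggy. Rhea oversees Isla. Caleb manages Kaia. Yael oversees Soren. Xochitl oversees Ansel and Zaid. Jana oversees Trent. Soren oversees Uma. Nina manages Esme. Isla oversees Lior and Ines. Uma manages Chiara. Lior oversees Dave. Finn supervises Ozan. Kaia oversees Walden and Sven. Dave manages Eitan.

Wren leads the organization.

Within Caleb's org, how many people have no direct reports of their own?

2

The people in Caleb's organization with no one reporting to them are Sven, Walden. That is 2.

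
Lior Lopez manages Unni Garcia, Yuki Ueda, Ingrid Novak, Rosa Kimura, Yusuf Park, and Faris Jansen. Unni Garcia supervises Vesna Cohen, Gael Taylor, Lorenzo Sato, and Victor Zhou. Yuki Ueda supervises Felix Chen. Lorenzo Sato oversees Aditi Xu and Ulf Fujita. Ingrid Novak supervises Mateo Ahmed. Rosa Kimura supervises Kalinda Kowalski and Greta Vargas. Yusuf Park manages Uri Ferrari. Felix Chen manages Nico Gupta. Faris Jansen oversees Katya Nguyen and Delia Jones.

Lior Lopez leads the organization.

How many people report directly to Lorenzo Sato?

Lorenzo Sato directly manages Aditi Xu, Ulf Fujita. That is 2 direct reports.

2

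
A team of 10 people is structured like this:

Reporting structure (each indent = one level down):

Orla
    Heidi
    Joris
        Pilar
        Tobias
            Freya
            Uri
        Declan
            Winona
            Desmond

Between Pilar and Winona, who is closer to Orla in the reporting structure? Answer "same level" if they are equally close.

Pilar is 2 levels below Orla; Winona is 3. Pilar is higher.

Pilar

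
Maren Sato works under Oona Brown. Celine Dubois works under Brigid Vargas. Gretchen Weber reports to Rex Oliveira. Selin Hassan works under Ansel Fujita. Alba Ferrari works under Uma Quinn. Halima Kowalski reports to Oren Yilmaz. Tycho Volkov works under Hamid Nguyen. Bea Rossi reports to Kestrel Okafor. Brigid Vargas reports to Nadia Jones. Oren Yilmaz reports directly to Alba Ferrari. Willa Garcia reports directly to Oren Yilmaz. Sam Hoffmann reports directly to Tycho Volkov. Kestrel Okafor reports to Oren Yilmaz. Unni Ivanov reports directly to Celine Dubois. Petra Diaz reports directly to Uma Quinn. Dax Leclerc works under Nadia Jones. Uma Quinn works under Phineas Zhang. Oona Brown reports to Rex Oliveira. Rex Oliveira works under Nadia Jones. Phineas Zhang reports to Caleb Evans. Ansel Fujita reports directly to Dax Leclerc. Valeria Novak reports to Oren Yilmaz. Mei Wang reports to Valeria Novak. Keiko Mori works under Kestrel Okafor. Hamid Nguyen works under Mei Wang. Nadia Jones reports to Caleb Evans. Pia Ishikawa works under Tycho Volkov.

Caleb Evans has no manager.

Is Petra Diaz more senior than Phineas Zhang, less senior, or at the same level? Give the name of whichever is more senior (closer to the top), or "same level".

Phineas Zhang

Petra Diaz is 3 levels below Caleb Evans; Phineas Zhang is 1. Phineas Zhang is higher.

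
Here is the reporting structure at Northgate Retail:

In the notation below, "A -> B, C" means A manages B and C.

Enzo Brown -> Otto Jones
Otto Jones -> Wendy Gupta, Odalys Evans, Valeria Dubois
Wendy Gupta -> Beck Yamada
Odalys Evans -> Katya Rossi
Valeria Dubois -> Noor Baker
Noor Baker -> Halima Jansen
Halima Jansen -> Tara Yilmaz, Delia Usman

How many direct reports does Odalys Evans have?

Odalys Evans directly manages Katya Rossi. That is 1 direct report.

1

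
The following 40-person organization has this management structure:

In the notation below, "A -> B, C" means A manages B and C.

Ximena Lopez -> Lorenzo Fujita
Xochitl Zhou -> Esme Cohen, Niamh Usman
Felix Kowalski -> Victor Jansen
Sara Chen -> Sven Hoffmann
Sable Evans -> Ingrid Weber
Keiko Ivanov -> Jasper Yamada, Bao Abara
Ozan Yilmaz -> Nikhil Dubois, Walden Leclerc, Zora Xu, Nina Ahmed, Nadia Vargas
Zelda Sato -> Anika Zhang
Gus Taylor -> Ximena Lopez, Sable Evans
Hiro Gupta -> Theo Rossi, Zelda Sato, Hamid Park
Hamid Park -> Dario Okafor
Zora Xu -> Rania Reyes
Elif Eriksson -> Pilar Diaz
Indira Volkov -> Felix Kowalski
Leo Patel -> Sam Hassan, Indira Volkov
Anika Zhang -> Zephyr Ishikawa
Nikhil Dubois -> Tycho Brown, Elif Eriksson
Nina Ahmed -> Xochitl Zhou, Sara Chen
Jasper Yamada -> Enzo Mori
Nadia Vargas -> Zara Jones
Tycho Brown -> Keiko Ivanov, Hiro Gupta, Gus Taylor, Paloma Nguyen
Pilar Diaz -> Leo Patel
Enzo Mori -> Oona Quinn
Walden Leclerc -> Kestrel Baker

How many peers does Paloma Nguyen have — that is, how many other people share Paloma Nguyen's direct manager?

Paloma Nguyen reports to Tycho Brown. Tycho Brown's other direct reports are Keiko Ivanov, Hiro Gupta, Gus Taylor — 3 peers.

3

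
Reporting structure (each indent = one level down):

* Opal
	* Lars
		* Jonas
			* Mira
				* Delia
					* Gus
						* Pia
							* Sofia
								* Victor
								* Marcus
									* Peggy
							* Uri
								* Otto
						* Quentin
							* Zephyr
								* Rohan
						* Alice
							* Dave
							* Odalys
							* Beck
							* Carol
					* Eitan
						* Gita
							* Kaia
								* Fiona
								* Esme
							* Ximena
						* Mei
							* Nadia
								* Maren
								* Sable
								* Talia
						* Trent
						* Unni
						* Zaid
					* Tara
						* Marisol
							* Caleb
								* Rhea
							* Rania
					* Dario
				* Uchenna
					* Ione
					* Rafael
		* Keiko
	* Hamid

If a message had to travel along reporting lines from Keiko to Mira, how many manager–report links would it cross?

Keiko is 1 level below Lars, and Mira is 2 levels below Lars (their lowest common manager). The shortest path runs up from Keiko to Lars and back down to Mira: 1 + 2 = 3 links.

3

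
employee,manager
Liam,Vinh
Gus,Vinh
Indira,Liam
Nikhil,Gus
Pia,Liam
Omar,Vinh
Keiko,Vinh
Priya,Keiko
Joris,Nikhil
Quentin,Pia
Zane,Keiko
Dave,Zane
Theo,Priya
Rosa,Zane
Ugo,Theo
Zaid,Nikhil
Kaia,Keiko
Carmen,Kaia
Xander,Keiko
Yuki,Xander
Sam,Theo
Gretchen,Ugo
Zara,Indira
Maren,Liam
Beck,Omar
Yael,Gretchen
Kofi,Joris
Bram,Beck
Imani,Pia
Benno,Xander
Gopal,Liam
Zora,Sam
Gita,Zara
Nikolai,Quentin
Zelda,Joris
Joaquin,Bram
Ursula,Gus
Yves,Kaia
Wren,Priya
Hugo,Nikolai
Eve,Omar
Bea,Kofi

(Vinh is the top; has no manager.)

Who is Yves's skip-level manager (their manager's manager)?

Yves reports to Kaia, and Kaia reports to Keiko. So Yves's skip-level manager is Keiko.

Keiko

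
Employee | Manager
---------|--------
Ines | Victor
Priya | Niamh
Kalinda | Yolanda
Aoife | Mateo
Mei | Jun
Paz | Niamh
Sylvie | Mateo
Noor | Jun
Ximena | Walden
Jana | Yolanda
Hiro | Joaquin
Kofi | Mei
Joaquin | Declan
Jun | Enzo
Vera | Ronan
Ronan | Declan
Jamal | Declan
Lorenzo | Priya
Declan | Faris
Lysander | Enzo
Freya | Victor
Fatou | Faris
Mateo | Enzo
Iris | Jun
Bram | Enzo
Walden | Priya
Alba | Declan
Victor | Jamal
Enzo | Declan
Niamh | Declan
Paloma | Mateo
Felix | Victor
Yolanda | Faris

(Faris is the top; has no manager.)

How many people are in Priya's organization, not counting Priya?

3

Priya directly manages Walden, Lorenzo. Under Walden: Ximena (1). Lorenzo has no reports. So Priya's organization is 2 direct reports plus everyone under them: 2 + 1 = 3.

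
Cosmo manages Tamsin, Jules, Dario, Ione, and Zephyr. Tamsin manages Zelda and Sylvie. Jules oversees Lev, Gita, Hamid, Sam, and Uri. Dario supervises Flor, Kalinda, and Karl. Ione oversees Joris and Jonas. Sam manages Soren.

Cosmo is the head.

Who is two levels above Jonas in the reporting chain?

Cosmo

Jonas reports to Ione, and Ione reports to Cosmo. So Jonas's skip-level manager is Cosmo.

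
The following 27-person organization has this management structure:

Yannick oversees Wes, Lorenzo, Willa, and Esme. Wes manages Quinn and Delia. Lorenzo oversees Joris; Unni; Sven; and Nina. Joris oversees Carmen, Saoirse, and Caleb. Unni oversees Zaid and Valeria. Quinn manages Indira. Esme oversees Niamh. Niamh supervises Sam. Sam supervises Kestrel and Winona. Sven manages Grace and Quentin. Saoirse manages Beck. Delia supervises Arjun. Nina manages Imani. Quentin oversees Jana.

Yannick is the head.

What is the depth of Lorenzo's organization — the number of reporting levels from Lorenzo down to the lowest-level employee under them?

3

The longest chain under Lorenzo runs Lorenzo → Sven → Quentin → Jana, which is 3 levels below Lorenzo.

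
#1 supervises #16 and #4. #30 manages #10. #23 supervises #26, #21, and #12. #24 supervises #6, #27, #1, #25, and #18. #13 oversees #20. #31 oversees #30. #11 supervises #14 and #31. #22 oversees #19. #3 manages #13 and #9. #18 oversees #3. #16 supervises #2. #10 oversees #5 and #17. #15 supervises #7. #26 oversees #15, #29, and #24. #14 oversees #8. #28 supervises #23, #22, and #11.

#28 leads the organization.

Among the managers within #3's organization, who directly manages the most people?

Direct-report counts within #3's organization: #3 has 2; #13 has 1. The largest is 2, held by #3.

#3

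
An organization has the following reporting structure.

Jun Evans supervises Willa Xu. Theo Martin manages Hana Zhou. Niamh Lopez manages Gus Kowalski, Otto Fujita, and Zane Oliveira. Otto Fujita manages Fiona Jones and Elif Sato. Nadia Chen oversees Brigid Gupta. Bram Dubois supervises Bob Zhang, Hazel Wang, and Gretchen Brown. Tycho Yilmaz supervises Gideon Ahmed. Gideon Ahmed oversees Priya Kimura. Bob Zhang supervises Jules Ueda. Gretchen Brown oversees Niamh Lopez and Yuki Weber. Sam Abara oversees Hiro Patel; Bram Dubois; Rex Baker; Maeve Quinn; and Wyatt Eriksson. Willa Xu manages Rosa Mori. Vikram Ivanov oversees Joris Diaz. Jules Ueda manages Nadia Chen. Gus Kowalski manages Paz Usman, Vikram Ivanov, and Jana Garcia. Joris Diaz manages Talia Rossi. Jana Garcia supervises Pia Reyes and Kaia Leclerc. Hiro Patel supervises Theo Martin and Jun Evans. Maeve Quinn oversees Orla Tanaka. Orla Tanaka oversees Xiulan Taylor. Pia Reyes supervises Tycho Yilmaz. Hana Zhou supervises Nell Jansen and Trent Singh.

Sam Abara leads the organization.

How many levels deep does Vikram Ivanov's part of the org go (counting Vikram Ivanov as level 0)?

2

The longest chain under Vikram Ivanov runs Vikram Ivanov → Joris Diaz → Talia Rossi, which is 2 levels below Vikram Ivanov.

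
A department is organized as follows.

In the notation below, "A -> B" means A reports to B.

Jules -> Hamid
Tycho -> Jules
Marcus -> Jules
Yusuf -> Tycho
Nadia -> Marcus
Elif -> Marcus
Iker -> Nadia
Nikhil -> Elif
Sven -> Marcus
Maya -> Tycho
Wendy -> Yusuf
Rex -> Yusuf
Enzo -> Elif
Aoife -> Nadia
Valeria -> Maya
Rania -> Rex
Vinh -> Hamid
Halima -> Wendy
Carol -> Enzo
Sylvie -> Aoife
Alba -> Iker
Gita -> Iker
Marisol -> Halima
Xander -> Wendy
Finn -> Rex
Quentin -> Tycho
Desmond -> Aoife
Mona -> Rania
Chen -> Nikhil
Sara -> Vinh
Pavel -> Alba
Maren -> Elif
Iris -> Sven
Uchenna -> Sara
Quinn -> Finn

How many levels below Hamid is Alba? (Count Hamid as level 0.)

Chain from Alba up to Hamid: Alba → Iker → Nadia → Marcus → Jules → Hamid. That is 5 steps up, so Alba is 5 levels below Hamid.

5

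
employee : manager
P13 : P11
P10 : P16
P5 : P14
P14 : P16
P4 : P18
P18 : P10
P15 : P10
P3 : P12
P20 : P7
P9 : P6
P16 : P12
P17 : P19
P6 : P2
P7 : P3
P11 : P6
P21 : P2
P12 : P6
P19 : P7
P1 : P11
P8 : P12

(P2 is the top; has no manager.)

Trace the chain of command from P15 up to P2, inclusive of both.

P15 reports to P10. P10 reports to P16. P16 reports to P12. P12 reports to P6. P6 reports to P2. P2 is at the top.

P15 -> P10 -> P16 -> P12 -> P6 -> P2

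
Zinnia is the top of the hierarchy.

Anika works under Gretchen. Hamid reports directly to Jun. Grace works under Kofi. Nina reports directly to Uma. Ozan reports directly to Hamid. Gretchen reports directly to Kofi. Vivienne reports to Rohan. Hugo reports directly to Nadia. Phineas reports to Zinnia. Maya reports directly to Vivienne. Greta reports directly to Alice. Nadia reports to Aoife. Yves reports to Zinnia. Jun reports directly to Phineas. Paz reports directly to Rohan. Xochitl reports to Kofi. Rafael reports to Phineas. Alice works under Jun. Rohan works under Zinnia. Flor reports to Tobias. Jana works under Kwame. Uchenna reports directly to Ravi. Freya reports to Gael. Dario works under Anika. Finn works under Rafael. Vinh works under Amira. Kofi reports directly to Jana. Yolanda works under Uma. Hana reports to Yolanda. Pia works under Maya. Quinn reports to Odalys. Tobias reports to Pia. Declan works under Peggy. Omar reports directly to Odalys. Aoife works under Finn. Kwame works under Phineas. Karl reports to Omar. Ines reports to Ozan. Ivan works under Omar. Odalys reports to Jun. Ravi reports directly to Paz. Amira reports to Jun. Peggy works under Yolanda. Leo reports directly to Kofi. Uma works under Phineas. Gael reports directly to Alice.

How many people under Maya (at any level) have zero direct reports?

The only person in Maya's organization with no one reporting to them is Flor. That is 1.

1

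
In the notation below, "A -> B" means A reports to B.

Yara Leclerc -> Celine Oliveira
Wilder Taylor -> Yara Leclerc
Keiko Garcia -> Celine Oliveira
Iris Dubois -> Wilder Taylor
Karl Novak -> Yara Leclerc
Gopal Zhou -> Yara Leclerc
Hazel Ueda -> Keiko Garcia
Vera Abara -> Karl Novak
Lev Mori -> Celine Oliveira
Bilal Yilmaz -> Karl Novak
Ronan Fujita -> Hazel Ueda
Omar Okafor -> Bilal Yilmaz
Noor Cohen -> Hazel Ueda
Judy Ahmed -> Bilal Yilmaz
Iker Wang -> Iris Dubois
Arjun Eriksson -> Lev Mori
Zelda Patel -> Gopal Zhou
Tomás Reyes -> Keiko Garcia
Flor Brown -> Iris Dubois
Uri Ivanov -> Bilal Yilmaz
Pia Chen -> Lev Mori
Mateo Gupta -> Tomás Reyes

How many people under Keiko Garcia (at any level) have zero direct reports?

The people in Keiko Garcia's organization with no one reporting to them are Mateo Gupta, Noor Cohen, Ronan Fujita. That is 3.

3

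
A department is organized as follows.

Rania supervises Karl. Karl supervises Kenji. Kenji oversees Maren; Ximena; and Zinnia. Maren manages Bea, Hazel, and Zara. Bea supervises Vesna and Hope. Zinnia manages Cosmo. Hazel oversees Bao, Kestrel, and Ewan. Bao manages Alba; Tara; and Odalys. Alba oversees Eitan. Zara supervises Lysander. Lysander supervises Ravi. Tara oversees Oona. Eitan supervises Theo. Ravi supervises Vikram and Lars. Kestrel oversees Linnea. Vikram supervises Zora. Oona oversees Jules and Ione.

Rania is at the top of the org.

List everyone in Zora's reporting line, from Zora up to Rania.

Zora reports to Vikram. Vikram reports to Ravi. Ravi reports to Lysander. Lysander reports to Zara. Zara reports to Maren. Maren reports to Kenji. Kenji reports to Karl. Karl reports to Rania. Rania is at the top.

Zora -> Vikram -> Ravi -> Lysander -> Zara -> Maren -> Kenji -> Karl -> Rania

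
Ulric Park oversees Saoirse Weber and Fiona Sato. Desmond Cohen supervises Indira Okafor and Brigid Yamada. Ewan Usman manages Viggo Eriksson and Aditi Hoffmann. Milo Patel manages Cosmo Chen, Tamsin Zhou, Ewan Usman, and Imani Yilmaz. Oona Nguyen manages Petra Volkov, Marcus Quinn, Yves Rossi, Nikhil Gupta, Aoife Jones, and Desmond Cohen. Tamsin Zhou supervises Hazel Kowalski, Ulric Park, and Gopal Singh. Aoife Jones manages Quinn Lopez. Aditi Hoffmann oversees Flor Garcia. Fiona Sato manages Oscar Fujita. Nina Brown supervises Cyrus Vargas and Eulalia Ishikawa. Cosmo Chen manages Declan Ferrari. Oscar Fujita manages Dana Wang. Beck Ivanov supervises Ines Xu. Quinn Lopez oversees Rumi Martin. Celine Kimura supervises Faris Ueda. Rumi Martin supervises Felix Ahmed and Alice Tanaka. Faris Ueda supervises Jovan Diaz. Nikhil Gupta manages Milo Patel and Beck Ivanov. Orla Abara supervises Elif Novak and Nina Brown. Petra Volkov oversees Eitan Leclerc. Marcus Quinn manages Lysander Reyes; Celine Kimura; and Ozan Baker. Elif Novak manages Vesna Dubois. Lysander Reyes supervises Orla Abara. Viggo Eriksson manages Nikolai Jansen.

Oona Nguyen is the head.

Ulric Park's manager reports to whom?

Milo Patel

Ulric Park reports to Tamsin Zhou, and Tamsin Zhou reports to Milo Patel. So Ulric Park's skip-level manager is Milo Patel.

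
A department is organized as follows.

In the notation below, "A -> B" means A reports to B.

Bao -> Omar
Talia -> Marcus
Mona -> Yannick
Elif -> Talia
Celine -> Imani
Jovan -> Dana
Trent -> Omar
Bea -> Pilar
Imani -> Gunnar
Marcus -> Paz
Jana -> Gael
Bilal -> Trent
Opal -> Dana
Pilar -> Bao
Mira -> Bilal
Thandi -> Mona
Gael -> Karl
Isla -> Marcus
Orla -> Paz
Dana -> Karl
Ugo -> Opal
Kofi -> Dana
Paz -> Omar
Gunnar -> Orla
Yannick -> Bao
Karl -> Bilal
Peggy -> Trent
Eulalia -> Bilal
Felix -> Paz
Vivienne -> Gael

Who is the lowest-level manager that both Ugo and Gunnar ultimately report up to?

Ugo's chain of managers is Opal, Dana, Karl, Bilal, Trent, Omar. Gunnar's chain of managers is Orla, Paz, Omar. The first manager that appears in both chains is Omar.

Omar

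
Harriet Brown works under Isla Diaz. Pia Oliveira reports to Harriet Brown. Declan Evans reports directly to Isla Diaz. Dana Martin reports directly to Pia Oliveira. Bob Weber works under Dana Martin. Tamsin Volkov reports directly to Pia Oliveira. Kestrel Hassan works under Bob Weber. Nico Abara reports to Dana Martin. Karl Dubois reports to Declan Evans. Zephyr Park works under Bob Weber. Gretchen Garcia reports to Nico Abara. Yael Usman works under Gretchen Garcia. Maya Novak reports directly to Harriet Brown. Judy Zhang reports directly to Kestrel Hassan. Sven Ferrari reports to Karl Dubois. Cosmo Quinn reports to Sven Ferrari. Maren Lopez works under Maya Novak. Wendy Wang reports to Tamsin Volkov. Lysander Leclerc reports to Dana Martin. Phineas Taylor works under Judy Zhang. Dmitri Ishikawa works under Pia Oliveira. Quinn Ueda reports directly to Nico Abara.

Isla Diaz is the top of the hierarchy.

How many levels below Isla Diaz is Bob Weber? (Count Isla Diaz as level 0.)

4

Chain from Bob Weber up to Isla Diaz: Bob Weber → Dana Martin → Pia Oliveira → Harriet Brown → Isla Diaz. That is 4 steps up, so Bob Weber is 4 levels below Isla Diaz.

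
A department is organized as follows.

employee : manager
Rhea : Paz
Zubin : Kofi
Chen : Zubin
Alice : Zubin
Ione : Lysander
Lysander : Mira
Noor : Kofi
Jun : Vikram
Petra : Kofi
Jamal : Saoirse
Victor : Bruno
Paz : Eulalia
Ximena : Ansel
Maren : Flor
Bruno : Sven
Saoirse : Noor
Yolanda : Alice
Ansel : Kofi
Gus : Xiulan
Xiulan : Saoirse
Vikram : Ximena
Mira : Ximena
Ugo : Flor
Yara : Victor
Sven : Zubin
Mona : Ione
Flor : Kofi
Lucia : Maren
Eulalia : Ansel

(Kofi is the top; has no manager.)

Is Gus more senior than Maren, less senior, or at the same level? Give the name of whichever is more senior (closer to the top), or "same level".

Gus is 4 levels below Kofi; Maren is 2. Maren is higher.

Maren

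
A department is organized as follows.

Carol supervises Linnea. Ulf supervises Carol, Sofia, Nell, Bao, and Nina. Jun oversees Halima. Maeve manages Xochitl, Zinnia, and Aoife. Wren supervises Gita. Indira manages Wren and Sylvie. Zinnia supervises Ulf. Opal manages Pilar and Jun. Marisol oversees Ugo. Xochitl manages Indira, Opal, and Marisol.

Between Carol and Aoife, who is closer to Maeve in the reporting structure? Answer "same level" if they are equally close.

Aoife

Carol is 3 levels below Maeve; Aoife is 1. Aoife is higher.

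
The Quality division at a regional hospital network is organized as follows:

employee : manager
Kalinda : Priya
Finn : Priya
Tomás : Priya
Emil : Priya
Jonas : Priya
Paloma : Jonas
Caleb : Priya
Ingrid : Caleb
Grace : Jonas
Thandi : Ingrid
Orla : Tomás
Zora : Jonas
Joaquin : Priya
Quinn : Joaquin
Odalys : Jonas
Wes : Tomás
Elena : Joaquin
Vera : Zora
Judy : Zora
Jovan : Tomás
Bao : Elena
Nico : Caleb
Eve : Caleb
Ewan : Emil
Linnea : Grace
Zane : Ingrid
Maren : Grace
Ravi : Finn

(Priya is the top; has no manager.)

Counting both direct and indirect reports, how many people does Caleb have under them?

Caleb directly manages Ingrid, Nico, Eve. Under Ingrid: Zane, Thandi (2). Nico has no reports. Eve has no reports. So Caleb's organization is 3 direct reports plus everyone under them: 3 + 1 + 1 = 5.

5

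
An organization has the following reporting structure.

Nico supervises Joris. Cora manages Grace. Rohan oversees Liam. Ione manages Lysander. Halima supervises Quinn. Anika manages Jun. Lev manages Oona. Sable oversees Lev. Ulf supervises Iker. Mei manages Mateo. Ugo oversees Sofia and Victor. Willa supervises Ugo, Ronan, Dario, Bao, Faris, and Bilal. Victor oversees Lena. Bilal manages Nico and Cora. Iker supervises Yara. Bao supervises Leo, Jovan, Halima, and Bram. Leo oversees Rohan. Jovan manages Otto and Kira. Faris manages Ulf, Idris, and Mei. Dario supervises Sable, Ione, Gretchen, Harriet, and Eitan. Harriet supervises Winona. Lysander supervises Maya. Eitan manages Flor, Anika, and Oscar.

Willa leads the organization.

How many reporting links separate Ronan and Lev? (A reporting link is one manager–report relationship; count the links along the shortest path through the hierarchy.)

4

Ronan is 1 level below Willa, and Lev is 3 levels below Willa (their lowest common manager). The shortest path runs up from Ronan to Willa and back down to Lev: 1 + 3 = 4 links.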